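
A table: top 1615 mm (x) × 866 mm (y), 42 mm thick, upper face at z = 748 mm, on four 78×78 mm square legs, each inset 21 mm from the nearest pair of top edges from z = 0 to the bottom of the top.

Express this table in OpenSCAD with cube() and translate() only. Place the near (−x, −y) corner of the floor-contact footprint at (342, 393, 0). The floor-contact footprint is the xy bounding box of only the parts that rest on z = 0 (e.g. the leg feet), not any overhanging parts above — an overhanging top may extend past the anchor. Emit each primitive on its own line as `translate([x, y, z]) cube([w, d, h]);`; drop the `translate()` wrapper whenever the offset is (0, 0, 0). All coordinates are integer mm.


translate([321, 372, 706]) cube([1615, 866, 42]);
translate([342, 393, 0]) cube([78, 78, 706]);
translate([1837, 393, 0]) cube([78, 78, 706]);
translate([342, 1139, 0]) cube([78, 78, 706]);
translate([1837, 1139, 0]) cube([78, 78, 706]);


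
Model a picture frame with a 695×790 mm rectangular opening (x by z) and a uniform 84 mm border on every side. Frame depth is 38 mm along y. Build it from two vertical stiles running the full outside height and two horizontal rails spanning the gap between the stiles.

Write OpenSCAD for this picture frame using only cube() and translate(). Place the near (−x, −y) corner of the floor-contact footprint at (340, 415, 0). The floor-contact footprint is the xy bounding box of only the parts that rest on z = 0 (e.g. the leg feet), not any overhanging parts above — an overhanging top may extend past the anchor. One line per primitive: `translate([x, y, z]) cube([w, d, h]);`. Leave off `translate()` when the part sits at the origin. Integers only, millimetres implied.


translate([340, 415, 0]) cube([84, 38, 958]);
translate([1119, 415, 0]) cube([84, 38, 958]);
translate([424, 415, 0]) cube([695, 38, 84]);
translate([424, 415, 874]) cube([695, 38, 84]);


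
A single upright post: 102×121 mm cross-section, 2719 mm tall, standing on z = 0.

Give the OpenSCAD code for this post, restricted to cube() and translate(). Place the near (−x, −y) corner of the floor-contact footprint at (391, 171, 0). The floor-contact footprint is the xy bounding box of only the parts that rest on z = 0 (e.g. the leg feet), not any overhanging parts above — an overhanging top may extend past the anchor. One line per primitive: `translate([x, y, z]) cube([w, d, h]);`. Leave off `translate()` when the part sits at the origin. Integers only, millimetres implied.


translate([391, 171, 0]) cube([102, 121, 2719]);


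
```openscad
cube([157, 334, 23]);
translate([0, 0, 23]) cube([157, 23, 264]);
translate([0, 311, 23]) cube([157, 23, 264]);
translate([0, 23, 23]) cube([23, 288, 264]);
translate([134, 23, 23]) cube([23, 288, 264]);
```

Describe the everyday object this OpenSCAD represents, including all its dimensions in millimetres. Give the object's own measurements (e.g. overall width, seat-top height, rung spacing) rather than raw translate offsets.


An open-topped rectangular box: outside dimensions 157×334×287 mm, with a uniform wall and base thickness of 23 mm. The base is a full 157×334 slab on the floor; four walls sit on top of the base. The front and back walls (the −y and +y sides) span the full width; the two side walls fit between them.


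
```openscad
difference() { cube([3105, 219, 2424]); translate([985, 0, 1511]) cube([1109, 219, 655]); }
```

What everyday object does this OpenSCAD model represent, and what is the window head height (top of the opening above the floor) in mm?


A wall with a window opening. The window head height is 2166 mm.

A wall with a rectangular opening subtracted — a window. Sill at z = 1511, opening 655 mm tall, so the head is at 1511 + 655 = 2166 mm.


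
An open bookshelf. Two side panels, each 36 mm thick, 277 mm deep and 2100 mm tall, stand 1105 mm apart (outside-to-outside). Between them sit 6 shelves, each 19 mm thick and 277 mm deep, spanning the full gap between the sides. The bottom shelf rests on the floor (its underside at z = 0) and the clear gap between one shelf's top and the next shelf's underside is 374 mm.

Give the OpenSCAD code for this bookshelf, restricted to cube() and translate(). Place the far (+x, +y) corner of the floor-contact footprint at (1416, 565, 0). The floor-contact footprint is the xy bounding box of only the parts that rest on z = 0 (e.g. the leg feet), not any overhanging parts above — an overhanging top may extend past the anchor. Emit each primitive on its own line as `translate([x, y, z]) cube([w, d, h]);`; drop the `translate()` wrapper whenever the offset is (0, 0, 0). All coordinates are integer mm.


translate([311, 288, 0]) cube([36, 277, 2100]);
translate([1380, 288, 0]) cube([36, 277, 2100]);
translate([347, 288, 0]) cube([1033, 277, 19]);
translate([347, 288, 393]) cube([1033, 277, 19]);
translate([347, 288, 786]) cube([1033, 277, 19]);
translate([347, 288, 1179]) cube([1033, 277, 19]);
translate([347, 288, 1572]) cube([1033, 277, 19]);
translate([347, 288, 1965]) cube([1033, 277, 19]);


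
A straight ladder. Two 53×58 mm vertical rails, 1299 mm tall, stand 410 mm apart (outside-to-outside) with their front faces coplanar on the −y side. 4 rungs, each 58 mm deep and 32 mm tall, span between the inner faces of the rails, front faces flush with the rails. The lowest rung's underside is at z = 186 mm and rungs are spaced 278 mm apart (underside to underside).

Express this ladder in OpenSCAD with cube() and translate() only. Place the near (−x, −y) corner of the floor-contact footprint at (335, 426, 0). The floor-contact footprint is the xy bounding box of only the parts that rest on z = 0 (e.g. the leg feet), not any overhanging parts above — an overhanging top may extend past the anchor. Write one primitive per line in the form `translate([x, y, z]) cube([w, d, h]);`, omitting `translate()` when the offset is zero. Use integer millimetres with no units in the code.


translate([335, 426, 0]) cube([53, 58, 1299]);
translate([692, 426, 0]) cube([53, 58, 1299]);
translate([388, 426, 186]) cube([304, 58, 32]);
translate([388, 426, 464]) cube([304, 58, 32]);
translate([388, 426, 742]) cube([304, 58, 32]);
translate([388, 426, 1020]) cube([304, 58, 32]);


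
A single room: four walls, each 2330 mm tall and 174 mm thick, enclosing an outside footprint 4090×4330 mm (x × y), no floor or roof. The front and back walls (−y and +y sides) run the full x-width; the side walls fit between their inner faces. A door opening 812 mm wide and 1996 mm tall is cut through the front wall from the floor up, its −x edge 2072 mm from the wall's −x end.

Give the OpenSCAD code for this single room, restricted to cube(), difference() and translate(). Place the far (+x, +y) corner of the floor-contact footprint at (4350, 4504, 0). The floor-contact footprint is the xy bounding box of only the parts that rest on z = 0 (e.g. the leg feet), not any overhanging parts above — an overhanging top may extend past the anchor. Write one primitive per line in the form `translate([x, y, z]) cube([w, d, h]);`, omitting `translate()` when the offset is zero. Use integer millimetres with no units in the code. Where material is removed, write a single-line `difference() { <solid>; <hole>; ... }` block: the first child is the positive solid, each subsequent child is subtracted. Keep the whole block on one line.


difference() { translate([260, 174, 0]) cube([4090, 174, 2330]); translate([2332, 174, 0]) cube([812, 174, 1996]); }
translate([260, 4330, 0]) cube([4090, 174, 2330]);
translate([260, 348, 0]) cube([174, 3982, 2330]);
translate([4176, 348, 0]) cube([174, 3982, 2330]);


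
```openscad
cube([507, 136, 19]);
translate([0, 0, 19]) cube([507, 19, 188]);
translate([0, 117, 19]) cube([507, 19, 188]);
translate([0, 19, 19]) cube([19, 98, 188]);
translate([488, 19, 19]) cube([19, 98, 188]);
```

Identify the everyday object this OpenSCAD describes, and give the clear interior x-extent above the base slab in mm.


An open box. The internal width is 469 mm.

A 507×136 base slab with four walls standing on it — an open box. The base is 507 mm wide and the walls are 19 mm thick, so the internal width is 507 − 2 × 19 = 469 mm.


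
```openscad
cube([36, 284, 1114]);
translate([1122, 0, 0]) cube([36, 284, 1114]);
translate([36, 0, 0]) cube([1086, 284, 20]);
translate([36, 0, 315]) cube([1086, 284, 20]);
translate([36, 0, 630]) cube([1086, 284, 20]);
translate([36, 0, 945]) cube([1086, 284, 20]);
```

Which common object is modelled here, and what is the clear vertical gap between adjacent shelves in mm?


A bookshelf. The clear shelf gap is 295 mm.

Two tall side panels with 4 horizontal boards between them — a bookshelf. The first two shelf undersides are at z = 0 and z = 315; with shelf thickness 20, the clear gap is 315 − 0 − 20 = 295 mm.


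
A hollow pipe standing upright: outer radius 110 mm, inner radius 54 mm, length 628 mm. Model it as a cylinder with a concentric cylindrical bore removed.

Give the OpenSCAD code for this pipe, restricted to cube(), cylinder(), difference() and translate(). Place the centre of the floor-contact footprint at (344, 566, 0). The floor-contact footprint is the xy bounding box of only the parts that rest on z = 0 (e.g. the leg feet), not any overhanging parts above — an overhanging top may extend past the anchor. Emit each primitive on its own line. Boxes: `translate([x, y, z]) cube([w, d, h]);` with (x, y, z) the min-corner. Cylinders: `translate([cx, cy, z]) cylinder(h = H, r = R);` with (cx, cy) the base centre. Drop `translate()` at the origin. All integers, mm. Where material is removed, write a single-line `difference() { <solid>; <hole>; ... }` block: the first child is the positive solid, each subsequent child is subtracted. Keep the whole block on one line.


difference() { translate([344, 566, 0]) cylinder(h = 628, r = 110); translate([344, 566, 0]) cylinder(h = 628, r = 54); }


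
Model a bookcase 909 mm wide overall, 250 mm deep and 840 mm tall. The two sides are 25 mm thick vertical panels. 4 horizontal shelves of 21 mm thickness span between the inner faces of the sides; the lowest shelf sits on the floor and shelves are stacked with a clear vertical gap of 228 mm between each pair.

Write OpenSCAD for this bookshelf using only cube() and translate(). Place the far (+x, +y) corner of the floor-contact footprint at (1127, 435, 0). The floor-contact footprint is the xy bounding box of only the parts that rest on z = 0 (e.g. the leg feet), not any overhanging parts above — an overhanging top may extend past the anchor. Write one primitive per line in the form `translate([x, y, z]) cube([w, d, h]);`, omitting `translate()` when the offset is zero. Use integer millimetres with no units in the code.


translate([218, 185, 0]) cube([25, 250, 840]);
translate([1102, 185, 0]) cube([25, 250, 840]);
translate([243, 185, 0]) cube([859, 250, 21]);
translate([243, 185, 249]) cube([859, 250, 21]);
translate([243, 185, 498]) cube([859, 250, 21]);
translate([243, 185, 747]) cube([859, 250, 21]);


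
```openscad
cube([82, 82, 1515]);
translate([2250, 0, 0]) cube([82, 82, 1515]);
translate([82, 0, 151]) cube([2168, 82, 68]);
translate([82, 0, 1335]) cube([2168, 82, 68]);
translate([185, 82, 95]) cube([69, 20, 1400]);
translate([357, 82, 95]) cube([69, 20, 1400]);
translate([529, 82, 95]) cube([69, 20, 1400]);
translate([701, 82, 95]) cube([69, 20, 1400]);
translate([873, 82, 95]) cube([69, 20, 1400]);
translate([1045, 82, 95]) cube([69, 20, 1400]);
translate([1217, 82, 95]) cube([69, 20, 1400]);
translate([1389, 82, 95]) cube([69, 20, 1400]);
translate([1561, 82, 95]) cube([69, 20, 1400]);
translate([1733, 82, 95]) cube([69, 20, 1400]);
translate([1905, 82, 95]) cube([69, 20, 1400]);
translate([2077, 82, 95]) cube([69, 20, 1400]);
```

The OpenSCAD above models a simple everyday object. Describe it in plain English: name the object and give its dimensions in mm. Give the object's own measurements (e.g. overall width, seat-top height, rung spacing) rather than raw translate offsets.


A fence section. Two 82×82 mm posts, 1515 mm tall, stand on the floor with a clear span of 2168 mm between their inner faces. Two horizontal rails of 82×68 mm section span the gap between the posts with their undersides at z = 151 mm and z = 1335 mm, flush with the posts' −y face. 12 pickets, each 69 mm wide, 20 mm thick and 1400 mm tall, are fixed to the +y face of the rails with their bottoms at z = 95 mm, spaced across the span with a 103 mm gap after the −x post and between neighbouring pickets, with 104 mm left before the +x post.


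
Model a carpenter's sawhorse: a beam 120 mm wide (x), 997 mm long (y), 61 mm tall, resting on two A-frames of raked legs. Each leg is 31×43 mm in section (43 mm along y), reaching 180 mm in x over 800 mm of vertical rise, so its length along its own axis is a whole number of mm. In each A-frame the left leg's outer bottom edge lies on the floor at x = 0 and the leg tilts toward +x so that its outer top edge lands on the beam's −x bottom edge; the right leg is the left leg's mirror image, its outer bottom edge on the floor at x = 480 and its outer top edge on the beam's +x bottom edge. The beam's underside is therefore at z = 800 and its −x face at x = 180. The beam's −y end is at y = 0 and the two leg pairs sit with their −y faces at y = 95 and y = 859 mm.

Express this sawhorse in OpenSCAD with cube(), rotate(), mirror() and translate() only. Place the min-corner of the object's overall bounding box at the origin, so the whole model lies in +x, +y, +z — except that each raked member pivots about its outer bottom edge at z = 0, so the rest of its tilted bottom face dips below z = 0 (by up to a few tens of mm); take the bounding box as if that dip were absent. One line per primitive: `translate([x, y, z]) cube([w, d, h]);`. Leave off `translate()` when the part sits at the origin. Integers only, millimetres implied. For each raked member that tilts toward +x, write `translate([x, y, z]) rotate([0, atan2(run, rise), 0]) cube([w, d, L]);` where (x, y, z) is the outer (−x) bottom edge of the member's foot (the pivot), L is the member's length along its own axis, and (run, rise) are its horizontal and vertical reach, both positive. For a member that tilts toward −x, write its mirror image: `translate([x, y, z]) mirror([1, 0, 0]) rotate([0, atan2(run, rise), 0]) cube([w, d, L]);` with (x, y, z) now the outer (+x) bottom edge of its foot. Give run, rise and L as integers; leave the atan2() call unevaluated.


translate([180, 0, 800]) cube([120, 997, 61]);
translate([0, 95, 0]) rotate([0, atan2(180, 800), 0]) cube([31, 43, 820]);
translate([480, 95, 0]) mirror([1, 0, 0]) rotate([0, atan2(180, 800), 0]) cube([31, 43, 820]);
translate([0, 859, 0]) rotate([0, atan2(180, 800), 0]) cube([31, 43, 820]);
translate([480, 859, 0]) mirror([1, 0, 0]) rotate([0, atan2(180, 800), 0]) cube([31, 43, 820]);


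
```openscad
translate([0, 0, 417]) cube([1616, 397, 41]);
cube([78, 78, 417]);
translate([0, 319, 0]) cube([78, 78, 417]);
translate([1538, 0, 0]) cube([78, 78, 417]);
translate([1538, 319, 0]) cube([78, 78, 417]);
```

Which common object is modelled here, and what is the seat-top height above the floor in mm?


A bench. The seat-top height is 458 mm.

A long slab on four corner posts — a bench. The slab sits at z = 417 with thickness 41, so the top is 417 + 41 = 458 mm.


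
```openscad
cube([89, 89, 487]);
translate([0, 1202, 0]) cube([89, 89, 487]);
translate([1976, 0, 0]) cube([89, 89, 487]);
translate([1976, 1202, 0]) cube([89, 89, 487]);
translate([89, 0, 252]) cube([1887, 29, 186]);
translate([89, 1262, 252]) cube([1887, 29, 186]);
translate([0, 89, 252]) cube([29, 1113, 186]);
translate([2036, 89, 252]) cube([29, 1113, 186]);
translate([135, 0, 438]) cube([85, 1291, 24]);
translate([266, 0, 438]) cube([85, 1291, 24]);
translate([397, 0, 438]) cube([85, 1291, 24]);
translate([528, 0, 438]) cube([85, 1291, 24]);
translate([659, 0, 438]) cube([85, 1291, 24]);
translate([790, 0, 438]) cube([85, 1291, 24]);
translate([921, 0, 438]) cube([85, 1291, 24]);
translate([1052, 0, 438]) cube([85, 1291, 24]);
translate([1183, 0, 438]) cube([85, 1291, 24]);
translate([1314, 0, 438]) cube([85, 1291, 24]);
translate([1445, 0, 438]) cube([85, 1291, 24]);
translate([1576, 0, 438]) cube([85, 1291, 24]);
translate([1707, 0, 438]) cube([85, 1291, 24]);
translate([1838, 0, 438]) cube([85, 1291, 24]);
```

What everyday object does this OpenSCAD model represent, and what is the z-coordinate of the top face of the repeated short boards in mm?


A bed frame. The slat-top height is 462 mm.

Four posts, four rails, and a row of slats — a bed frame. Slats sit on the rails at z = 252 + 186 = 438; with slat thickness 24, the top is 462 mm.


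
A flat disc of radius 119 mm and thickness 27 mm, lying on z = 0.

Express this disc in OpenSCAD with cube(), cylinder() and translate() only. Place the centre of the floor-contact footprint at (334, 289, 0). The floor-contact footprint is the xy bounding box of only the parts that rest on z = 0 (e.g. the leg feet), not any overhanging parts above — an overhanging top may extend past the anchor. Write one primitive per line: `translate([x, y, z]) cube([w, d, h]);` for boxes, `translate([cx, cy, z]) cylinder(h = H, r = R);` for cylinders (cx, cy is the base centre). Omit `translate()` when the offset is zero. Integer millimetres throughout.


translate([334, 289, 0]) cylinder(h = 27, r = 119);


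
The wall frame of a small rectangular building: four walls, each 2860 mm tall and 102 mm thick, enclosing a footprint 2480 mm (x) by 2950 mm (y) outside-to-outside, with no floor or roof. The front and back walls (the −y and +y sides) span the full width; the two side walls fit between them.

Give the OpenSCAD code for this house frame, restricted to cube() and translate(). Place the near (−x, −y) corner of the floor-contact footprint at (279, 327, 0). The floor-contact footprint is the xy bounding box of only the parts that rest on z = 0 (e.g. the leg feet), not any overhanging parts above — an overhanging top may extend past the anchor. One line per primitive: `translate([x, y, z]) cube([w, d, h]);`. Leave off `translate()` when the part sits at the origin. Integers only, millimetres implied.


translate([279, 327, 0]) cube([2480, 102, 2860]);
translate([279, 3175, 0]) cube([2480, 102, 2860]);
translate([279, 429, 0]) cube([102, 2746, 2860]);
translate([2657, 429, 0]) cube([102, 2746, 2860]);


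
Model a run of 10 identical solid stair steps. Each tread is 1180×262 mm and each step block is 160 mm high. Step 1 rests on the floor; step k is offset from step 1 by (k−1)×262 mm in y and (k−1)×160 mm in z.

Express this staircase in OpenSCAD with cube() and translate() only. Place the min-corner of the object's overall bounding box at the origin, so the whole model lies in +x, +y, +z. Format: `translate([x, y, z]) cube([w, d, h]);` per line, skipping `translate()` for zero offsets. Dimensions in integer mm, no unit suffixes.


cube([1180, 262, 160]);
translate([0, 262, 160]) cube([1180, 262, 160]);
translate([0, 524, 320]) cube([1180, 262, 160]);
translate([0, 786, 480]) cube([1180, 262, 160]);
translate([0, 1048, 640]) cube([1180, 262, 160]);
translate([0, 1310, 800]) cube([1180, 262, 160]);
translate([0, 1572, 960]) cube([1180, 262, 160]);
translate([0, 1834, 1120]) cube([1180, 262, 160]);
translate([0, 2096, 1280]) cube([1180, 262, 160]);
translate([0, 2358, 1440]) cube([1180, 262, 160]);


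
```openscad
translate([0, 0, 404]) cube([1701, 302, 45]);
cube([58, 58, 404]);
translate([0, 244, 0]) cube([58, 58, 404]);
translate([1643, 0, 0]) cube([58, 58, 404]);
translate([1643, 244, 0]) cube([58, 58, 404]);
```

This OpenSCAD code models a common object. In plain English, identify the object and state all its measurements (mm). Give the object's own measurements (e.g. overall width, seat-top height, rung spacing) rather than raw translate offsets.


A long wooden bench with a 1701 mm (x) × 302 mm (y) seat, 45 mm thick, its top surface 449 mm above the floor. Four 58 mm square legs at the seat corners, flush with the edges, run from z = 0 to the seat underside.


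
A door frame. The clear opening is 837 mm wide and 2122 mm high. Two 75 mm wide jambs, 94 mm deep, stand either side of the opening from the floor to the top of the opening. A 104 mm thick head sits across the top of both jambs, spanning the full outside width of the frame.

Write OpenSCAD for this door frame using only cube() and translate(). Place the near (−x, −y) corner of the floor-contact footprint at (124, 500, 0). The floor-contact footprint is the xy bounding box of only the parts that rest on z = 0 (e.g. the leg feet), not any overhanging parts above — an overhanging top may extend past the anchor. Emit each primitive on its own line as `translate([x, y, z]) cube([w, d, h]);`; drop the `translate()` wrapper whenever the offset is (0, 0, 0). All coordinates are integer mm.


translate([124, 500, 0]) cube([75, 94, 2122]);
translate([1036, 500, 0]) cube([75, 94, 2122]);
translate([124, 500, 2122]) cube([987, 94, 104]);


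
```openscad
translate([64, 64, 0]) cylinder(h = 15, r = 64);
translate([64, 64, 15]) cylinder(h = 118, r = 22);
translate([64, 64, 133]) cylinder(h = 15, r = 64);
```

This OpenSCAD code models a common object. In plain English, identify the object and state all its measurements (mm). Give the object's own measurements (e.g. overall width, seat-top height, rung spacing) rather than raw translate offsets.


A spool: two coaxial disc flanges of radius 64 mm and thickness 15 mm, joined by a core cylinder of radius 22 mm and height 118 mm. The lower flange rests on z = 0 and the three cylinders share a vertical axis.


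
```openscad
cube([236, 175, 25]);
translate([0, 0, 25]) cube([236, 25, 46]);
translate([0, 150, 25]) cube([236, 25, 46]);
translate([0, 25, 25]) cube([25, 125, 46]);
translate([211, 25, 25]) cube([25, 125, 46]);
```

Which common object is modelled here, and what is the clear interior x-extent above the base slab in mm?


An open box. The internal width is 186 mm.

A 236×175 base slab with four walls standing on it — an open box. The base is 236 mm wide and the walls are 25 mm thick, so the internal width is 236 − 2 × 25 = 186 mm.


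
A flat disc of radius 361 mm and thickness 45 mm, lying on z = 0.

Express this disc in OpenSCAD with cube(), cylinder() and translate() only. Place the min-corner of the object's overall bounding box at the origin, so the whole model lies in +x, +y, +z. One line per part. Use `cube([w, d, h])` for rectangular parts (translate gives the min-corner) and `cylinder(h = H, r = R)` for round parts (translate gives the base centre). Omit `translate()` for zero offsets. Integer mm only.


translate([361, 361, 0]) cylinder(h = 45, r = 361);


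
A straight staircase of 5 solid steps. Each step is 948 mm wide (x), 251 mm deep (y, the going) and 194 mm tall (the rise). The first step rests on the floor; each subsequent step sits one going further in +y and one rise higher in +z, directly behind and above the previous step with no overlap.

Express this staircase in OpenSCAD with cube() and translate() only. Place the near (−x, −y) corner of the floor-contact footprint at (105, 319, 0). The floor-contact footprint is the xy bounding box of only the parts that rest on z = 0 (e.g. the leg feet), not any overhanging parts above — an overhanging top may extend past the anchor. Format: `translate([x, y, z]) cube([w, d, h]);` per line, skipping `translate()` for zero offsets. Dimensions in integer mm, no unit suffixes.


translate([105, 319, 0]) cube([948, 251, 194]);
translate([105, 570, 194]) cube([948, 251, 194]);
translate([105, 821, 388]) cube([948, 251, 194]);
translate([105, 1072, 582]) cube([948, 251, 194]);
translate([105, 1323, 776]) cube([948, 251, 194]);


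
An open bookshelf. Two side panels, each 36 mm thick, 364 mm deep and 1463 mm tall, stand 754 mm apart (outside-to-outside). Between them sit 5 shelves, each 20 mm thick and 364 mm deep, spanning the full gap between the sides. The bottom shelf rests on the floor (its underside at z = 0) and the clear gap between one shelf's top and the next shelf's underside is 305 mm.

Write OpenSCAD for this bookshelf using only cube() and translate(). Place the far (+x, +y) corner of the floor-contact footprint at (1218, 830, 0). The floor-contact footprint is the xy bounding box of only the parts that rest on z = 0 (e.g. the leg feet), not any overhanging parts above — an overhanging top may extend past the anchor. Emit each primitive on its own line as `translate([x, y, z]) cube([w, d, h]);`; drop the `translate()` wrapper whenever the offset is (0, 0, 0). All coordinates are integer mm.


translate([464, 466, 0]) cube([36, 364, 1463]);
translate([1182, 466, 0]) cube([36, 364, 1463]);
translate([500, 466, 0]) cube([682, 364, 20]);
translate([500, 466, 325]) cube([682, 364, 20]);
translate([500, 466, 650]) cube([682, 364, 20]);
translate([500, 466, 975]) cube([682, 364, 20]);
translate([500, 466, 1300]) cube([682, 364, 20]);


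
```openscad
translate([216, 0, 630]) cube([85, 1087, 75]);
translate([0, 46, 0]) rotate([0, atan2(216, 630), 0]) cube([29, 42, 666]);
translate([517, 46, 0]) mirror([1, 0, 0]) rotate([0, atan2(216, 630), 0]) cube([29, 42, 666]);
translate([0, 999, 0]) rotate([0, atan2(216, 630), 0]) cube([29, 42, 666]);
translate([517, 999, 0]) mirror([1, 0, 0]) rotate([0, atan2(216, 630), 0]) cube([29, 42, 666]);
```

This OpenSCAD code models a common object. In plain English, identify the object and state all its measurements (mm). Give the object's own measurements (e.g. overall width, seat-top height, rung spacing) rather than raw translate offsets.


A sawhorse. A 85×1087×75 mm beam (x, y, z) sits on two A-frame leg pairs. Each pair is two raked legs of 29×42 mm section (42 mm along y) splaying symmetrically in x. Each leg rises 630 mm vertically over 216 mm of horizontal reach and is 666 mm long along its own axis. Every leg's outer bottom edge rests on the floor and its outer top edge meets a bottom edge of the beam — the left legs (tilting toward +x) meet the beam's −x bottom edge, the right legs (their mirror images, tilting toward −x) meet its +x bottom edge — so the leg tops tuck under the beam, the beam's underside is 630 mm above the floor, and the feet are 517 mm apart outside-to-outside with the beam centred between them. The two leg pairs are set in 46 mm from either end of the beam.


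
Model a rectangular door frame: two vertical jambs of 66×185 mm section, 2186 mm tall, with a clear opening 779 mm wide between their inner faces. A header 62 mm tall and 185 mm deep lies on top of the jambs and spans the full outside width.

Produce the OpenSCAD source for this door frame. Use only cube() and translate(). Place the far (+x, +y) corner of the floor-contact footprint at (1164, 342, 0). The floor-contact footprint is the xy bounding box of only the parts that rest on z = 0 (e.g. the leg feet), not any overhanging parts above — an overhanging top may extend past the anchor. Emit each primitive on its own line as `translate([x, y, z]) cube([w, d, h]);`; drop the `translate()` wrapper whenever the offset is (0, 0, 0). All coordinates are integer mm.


translate([253, 157, 0]) cube([66, 185, 2186]);
translate([1098, 157, 0]) cube([66, 185, 2186]);
translate([253, 157, 2186]) cube([911, 185, 62]);


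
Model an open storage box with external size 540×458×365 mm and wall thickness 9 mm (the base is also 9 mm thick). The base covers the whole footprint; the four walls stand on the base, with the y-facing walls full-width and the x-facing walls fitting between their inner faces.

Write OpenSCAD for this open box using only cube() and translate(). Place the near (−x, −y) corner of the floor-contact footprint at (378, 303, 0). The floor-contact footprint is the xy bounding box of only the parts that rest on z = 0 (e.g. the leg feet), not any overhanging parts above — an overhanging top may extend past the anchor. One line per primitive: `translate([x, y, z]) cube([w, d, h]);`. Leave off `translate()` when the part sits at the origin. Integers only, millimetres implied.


translate([378, 303, 0]) cube([540, 458, 9]);
translate([378, 303, 9]) cube([540, 9, 356]);
translate([378, 752, 9]) cube([540, 9, 356]);
translate([378, 312, 9]) cube([9, 440, 356]);
translate([909, 312, 9]) cube([9, 440, 356]);


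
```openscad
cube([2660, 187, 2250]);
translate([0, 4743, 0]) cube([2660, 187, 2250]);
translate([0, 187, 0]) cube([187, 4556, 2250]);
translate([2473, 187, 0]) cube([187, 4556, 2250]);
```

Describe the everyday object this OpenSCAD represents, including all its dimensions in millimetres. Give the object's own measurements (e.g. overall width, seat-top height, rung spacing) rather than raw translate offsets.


The wall frame of a small rectangular building: four walls, each 2250 mm tall and 187 mm thick, enclosing a footprint 2660 mm (x) by 4930 mm (y) outside-to-outside, with no floor or roof. The front and back walls (the −y and +y sides) span the full width; the two side walls fit between them.


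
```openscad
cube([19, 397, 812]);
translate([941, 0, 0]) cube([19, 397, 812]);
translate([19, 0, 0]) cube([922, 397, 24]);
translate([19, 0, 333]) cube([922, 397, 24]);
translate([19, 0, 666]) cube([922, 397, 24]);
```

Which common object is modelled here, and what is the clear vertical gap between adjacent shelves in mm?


A bookshelf. The clear shelf gap is 309 mm.

Two tall side panels with 3 horizontal boards between them — a bookshelf. The first two shelf undersides are at z = 0 and z = 333; with shelf thickness 24, the clear gap is 333 − 0 − 24 = 309 mm.


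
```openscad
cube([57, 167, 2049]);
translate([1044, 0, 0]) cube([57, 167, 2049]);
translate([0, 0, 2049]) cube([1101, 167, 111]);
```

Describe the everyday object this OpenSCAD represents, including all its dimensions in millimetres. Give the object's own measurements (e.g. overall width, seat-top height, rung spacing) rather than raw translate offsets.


A door frame. The clear opening is 987 mm wide and 2049 mm high. Two 57 mm wide jambs, 167 mm deep, stand either side of the opening from the floor to the top of the opening. A 111 mm thick head sits across the top of both jambs, spanning the full outside width of the frame.


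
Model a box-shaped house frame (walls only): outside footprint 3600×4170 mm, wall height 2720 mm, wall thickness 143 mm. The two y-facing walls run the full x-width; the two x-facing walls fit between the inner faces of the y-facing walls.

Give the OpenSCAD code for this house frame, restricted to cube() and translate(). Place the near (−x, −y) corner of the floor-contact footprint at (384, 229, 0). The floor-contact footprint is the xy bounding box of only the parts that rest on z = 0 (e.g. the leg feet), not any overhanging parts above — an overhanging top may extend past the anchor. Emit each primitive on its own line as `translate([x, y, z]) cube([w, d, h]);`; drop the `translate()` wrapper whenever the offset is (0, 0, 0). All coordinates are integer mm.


translate([384, 229, 0]) cube([3600, 143, 2720]);
translate([384, 4256, 0]) cube([3600, 143, 2720]);
translate([384, 372, 0]) cube([143, 3884, 2720]);
translate([3841, 372, 0]) cube([143, 3884, 2720]);


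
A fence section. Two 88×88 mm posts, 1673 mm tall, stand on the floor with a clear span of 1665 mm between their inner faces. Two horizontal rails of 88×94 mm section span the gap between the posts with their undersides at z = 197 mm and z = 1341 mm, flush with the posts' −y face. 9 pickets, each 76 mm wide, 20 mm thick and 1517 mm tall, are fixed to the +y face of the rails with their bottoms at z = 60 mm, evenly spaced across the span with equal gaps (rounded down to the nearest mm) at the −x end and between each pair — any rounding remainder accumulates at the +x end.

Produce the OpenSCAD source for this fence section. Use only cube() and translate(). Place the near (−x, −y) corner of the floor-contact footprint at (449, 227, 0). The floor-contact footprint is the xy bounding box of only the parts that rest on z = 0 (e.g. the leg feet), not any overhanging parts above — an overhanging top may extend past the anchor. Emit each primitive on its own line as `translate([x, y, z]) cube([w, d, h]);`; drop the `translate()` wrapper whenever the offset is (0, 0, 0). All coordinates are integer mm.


translate([449, 227, 0]) cube([88, 88, 1673]);
translate([2202, 227, 0]) cube([88, 88, 1673]);
translate([537, 227, 197]) cube([1665, 88, 94]);
translate([537, 227, 1341]) cube([1665, 88, 94]);
translate([635, 315, 60]) cube([76, 20, 1517]);
translate([809, 315, 60]) cube([76, 20, 1517]);
translate([983, 315, 60]) cube([76, 20, 1517]);
translate([1157, 315, 60]) cube([76, 20, 1517]);
translate([1331, 315, 60]) cube([76, 20, 1517]);
translate([1505, 315, 60]) cube([76, 20, 1517]);
translate([1679, 315, 60]) cube([76, 20, 1517]);
translate([1853, 315, 60]) cube([76, 20, 1517]);
translate([2027, 315, 60]) cube([76, 20, 1517]);


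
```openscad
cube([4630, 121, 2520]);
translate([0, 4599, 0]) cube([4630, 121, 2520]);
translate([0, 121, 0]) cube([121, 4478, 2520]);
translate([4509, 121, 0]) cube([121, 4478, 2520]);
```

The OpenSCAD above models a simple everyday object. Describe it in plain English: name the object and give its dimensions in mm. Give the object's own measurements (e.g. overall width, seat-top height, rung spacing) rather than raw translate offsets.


The wall frame of a small rectangular building: four walls, each 2520 mm tall and 121 mm thick, enclosing a footprint 4630 mm (x) by 4720 mm (y) outside-to-outside, with no floor or roof. The front and back walls (the −y and +y sides) span the full width; the two side walls fit between them.


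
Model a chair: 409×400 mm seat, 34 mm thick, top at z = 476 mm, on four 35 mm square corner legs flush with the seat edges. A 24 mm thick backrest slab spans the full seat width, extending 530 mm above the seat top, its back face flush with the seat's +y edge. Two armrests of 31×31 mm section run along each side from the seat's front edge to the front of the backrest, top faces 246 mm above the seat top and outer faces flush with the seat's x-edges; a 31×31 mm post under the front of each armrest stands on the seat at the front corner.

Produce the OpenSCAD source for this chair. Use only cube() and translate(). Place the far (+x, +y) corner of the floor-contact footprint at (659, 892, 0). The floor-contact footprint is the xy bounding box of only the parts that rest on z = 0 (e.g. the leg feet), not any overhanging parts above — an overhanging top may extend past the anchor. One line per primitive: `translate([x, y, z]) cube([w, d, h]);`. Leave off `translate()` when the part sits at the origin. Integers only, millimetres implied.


translate([250, 492, 442]) cube([409, 400, 34]);
translate([250, 492, 0]) cube([35, 35, 442]);
translate([624, 492, 0]) cube([35, 35, 442]);
translate([250, 857, 0]) cube([35, 35, 442]);
translate([624, 857, 0]) cube([35, 35, 442]);
translate([250, 868, 476]) cube([409, 24, 530]);
translate([250, 492, 691]) cube([31, 376, 31]);
translate([628, 492, 691]) cube([31, 376, 31]);
translate([250, 492, 476]) cube([31, 31, 215]);
translate([628, 492, 476]) cube([31, 31, 215]);


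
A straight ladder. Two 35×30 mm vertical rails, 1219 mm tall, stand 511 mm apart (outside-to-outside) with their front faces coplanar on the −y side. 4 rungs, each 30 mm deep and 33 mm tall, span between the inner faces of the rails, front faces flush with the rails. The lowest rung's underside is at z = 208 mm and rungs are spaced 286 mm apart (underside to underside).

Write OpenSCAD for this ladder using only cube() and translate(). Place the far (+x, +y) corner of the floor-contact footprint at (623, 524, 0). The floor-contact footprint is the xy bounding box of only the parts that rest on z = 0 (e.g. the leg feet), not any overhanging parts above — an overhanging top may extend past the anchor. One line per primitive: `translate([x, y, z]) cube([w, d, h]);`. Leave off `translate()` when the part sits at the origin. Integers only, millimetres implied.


// rung span = 511 - 2*35 = 441
// rung[k] z = 208 + k*286
translate([112, 494, 0]) cube([35, 30, 1219]);
translate([588, 494, 0]) cube([35, 30, 1219]);
translate([147, 494, 208]) cube([441, 30, 33]);
translate([147, 494, 494]) cube([441, 30, 33]);
translate([147, 494, 780]) cube([441, 30, 33]);
translate([147, 494, 1066]) cube([441, 30, 33]);


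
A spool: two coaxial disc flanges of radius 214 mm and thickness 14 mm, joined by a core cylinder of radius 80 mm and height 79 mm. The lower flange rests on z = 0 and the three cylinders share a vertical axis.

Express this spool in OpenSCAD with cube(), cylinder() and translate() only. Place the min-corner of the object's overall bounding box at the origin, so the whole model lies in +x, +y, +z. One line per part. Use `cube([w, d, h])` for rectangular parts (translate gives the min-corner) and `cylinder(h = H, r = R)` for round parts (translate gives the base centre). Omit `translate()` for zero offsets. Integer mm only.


translate([214, 214, 0]) cylinder(h = 14, r = 214);
translate([214, 214, 14]) cylinder(h = 79, r = 80);
translate([214, 214, 93]) cylinder(h = 14, r = 214);


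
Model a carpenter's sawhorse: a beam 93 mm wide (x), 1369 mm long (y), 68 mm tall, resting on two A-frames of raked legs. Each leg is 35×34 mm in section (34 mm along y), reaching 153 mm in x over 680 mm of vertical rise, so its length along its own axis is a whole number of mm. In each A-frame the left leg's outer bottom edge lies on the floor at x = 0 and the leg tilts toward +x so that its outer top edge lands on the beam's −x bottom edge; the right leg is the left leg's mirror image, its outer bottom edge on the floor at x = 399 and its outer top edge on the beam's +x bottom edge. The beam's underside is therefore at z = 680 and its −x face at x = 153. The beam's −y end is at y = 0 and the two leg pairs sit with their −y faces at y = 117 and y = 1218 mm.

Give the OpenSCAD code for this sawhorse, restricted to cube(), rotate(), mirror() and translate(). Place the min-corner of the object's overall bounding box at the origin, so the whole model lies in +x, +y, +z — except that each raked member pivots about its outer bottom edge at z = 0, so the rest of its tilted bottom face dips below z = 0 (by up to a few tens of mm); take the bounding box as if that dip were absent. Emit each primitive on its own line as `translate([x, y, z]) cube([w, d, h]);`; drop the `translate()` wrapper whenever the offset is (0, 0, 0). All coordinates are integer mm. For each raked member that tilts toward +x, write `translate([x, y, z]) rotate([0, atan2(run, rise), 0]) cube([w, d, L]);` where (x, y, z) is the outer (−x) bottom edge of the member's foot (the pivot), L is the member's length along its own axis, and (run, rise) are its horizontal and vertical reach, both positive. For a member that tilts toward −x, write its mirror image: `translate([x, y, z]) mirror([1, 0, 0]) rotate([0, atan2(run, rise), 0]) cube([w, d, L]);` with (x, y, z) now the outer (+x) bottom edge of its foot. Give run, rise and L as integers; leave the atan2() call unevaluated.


translate([153, 0, 680]) cube([93, 1369, 68]);
translate([0, 117, 0]) rotate([0, atan2(153, 680), 0]) cube([35, 34, 697]);
translate([399, 117, 0]) mirror([1, 0, 0]) rotate([0, atan2(153, 680), 0]) cube([35, 34, 697]);
translate([0, 1218, 0]) rotate([0, atan2(153, 680), 0]) cube([35, 34, 697]);
translate([399, 1218, 0]) mirror([1, 0, 0]) rotate([0, atan2(153, 680), 0]) cube([35, 34, 697]);


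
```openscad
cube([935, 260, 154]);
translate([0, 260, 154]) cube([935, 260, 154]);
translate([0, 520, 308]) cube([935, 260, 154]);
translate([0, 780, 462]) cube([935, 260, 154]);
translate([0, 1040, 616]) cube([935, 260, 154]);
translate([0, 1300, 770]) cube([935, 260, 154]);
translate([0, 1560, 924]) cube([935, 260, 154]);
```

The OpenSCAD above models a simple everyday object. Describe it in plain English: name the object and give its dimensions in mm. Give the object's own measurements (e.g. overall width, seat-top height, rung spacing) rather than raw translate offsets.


A straight staircase of 7 solid steps. Each step is 935 mm wide (x), 260 mm deep (y, the going) and 154 mm tall (the rise). The first step rests on the floor; each subsequent step sits one going further in +y and one rise higher in +z, directly behind and above the previous step with no overlap.
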